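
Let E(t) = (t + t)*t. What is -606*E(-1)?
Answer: -1212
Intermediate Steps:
E(t) = 2*t**2 (E(t) = (2*t)*t = 2*t**2)
-606*E(-1) = -1212*(-1)**2 = -1212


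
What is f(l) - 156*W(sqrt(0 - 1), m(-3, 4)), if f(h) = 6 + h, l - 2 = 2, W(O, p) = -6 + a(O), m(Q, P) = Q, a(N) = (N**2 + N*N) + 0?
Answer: 1258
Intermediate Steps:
a(N) = 2*N**2 (a(N) = (N**2 + N**2) + 0 = 2*N**2 + 0 = 2*N**2)
W(O, p) = -6 + 2*O**2
l = 4 (l = 2 + 2 = 4)
f(l) - 156*W(sqrt(0 - 1), m(-3, 4)) = (6 + 4) - 156*(-6 + 2*(sqrt(0 - 1))**2) = 10 - 156*(-6 + 2*(sqrt(-1))**2) = 10 - 156*(-6 + 2*I**2) = 10 - 156*(-6 + 2*(-1)) = 10 - 156*(-6 - 2) = 10 - 156*(-8) = 10 + 1248 = 1258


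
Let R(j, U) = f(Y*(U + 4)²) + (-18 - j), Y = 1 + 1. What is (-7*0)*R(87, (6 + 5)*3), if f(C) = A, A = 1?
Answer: 0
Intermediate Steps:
Y = 2
f(C) = 1
R(j, U) = -17 - j (R(j, U) = 1 + (-18 - j) = -17 - j)
(-7*0)*R(87, (6 + 5)*3) = (-7*0)*(-17 - 1*87) = 0*(-17 - 87) = 0*(-104) = 0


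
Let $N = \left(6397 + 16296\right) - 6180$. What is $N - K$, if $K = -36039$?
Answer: $52552$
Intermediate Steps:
$N = 16513$ ($N = 22693 - 6180 = 16513$)
$N - K = 16513 - -36039 = 16513 + 36039 = 52552$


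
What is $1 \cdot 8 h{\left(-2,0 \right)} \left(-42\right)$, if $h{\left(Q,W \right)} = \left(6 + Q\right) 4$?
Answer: $-5376$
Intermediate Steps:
$h{\left(Q,W \right)} = 24 + 4 Q$
$1 \cdot 8 h{\left(-2,0 \right)} \left(-42\right) = 1 \cdot 8 \left(24 + 4 \left(-2\right)\right) \left(-42\right) = 8 \left(24 - 8\right) \left(-42\right) = 8 \cdot 16 \left(-42\right) = 128 \left(-42\right) = -5376$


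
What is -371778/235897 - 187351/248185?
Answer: -136465261777/58546096945 ≈ -2.3309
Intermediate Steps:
-371778/235897 - 187351/248185 = -136465261777/58546096945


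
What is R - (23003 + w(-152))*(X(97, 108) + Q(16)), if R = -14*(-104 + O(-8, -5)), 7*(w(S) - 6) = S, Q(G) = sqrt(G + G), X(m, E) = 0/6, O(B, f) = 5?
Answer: 1386 - 643644*sqrt(2)/7 ≈ -1.2865e+5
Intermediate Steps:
X(m, E) = 0 (X(m, E) = 0*(1/6) = 0)
Q(G) = sqrt(2)*sqrt(G) (Q(G) = sqrt(2*G) = sqrt(2)*sqrt(G))
w(S) = 6 + S/7
R = 1386 (R = -14*(-104 + 5) = -14*(-99) = 1386)
R - (23003 + w(-152))*(X(97, 108) + Q(16)) = 1386 - (23003 + (6 + (1/7)*(-152)))*(0 + sqrt(2)*sqrt(16)) = 1386 - (23003 + (6 - 152/7))*(0 + sqrt(2)*4) = 1386 - (23003 - 110/7)*(0 + 4*sqrt(2)) = 1386 - 160911*4*sqrt(2)/7 = 1386 - 643644*sqrt(2)/7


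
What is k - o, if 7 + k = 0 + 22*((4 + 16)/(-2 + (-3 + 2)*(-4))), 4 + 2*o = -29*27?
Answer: 1213/2 ≈ 606.50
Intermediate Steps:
o = -787/2 (o = -2 + (-29*27)/2 = -2 + (1/2)*(-783) = -2 - 783/2 = -787/2 ≈ -393.50)
k = 213 (k = -7 + (0 + 22*((4 + 16)/(-2 + (-3 + 2)*(-4)))) = -7 + (0 + 22*(20/(-2 - 1*(-4)))) = -7 + (0 + 22*(20/(-2 + 4))) = -7 + (0 + 22*(20/2)) = -7 + (0 + 22*(20*(1/2))) = -7 + (0 + 22*10) = -7 + (0 + 220) = -7 + 220 = 213)
k - o = 213 - 1*(-787/2) = 213 + 787/2 = 1213/2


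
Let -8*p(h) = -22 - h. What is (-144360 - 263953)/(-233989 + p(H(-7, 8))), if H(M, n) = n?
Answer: 1633252/935941 ≈ 1.7450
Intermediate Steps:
p(h) = 11/4 + h/8 (p(h) = -(-22 - h)/8 = 11/4 + h/8)
(-144360 - 263953)/(-233989 + p(H(-7, 8))) = (-144360 - 263953)/(-233989 + (11/4 + (⅛)*8)) = -408313/(-233989 + (11/4 + 1)) = -408313/(-233989 + 15/4) = -408313/(-935941/4) = -408313*(-4/935941) = 1633252/935941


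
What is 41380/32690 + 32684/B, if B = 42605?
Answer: 283143486/139275745 ≈ 2.0330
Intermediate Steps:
41380/32690 + 32684/B = 41380/32690 + 32684/42605 = 41380*(1/32690) + 32684*(1/42605) = 4138/3269 + 32684/42605 = 283143486/139275745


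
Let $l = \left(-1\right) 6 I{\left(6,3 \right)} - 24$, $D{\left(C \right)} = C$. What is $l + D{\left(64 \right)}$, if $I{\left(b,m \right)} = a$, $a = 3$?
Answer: $22$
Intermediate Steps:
$I{\left(b,m \right)} = 3$
$l = -42$ ($l = \left(-1\right) 6 \cdot 3 - 24 = \left(-6\right) 3 - 24 = -18 - 24 = -42$)
$l + D{\left(64 \right)} = -42 + 64 = 22$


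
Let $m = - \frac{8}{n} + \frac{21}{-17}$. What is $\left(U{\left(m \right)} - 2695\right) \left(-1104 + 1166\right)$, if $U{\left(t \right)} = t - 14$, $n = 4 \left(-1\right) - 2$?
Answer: $- \frac{8565548}{51} \approx -1.6795 \cdot 10^{5}$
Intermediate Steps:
$n = -6$ ($n = -4 - 2 = -6$)
$m = \frac{5}{51}$ ($m = - \frac{8}{-6} + \frac{21}{-17} = \left(-8\right) \left(- \frac{1}{6}\right) + 21 \left(- \frac{1}{17}\right) = \frac{4}{3} - \frac{21}{17} = \frac{5}{51} \approx 0.098039$)
$U{\left(t \right)} = -14 + t$
$\left(U{\left(m \right)} - 2695\right) \left(-1104 + 1166\right) = \left(\left(-14 + \frac{5}{51}\right) - 2695\right) \left(-1104 + 1166\right) = \left(- \frac{709}{51} - 2695\right) 62 = \left(- \frac{138154}{51}\right) 62 = - \frac{8565548}{51}$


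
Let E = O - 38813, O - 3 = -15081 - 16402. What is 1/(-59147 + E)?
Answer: -1/129440 ≈ -7.7256e-6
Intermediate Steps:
O = -31480 (O = 3 + (-15081 - 16402) = 3 - 31483 = -31480)
E = -70293 (E = -31480 - 38813 = -70293)
1/(-59147 + E) = 1/(-59147 - 70293) = 1/(-129440) = -1/129440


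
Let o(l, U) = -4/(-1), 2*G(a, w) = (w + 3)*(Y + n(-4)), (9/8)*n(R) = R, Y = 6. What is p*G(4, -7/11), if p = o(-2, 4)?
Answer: 104/9 ≈ 11.556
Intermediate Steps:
n(R) = 8*R/9
G(a, w) = 11/3 + 11*w/9 (G(a, w) = ((w + 3)*(6 + (8/9)*(-4)))/2 = ((3 + w)*(6 - 32/9))/2 = ((3 + w)*(22/9))/2 = (22/3 + 22*w/9)/2 = 11/3 + 11*w/9)
o(l, U) = 4 (o(l, U) = -4*(-1) = 4)
p = 4
p*G(4, -7/11) = 4*(11/3 + 11*(-7/11)/9) = 4*(11/3 + 11*(-7*1/11)/9) = 4*(11/3 + (11/9)*(-7/11)) = 4*(11/3 - 7/9) = 4*(26/9) = 104/9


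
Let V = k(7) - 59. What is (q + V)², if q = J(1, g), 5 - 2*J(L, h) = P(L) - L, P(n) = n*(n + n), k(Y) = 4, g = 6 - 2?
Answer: 2809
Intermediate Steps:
g = 4
P(n) = 2*n² (P(n) = n*(2*n) = 2*n²)
J(L, h) = 5/2 + L/2 - L² (J(L, h) = 5/2 - (2*L² - L)/2 = 5/2 - (-L + 2*L²)/2 = 5/2 + (L/2 - L²) = 5/2 + L/2 - L²)
V = -55 (V = 4 - 59 = -55)
q = 2 (q = 5/2 + (½)*1 - 1*1² = 5/2 + ½ - 1*1 = 5/2 + ½ - 1 = 2)
(q + V)² = (2 - 55)² = (-53)² = 2809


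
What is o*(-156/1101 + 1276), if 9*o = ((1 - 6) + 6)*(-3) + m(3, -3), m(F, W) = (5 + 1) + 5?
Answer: 1248640/1101 ≈ 1134.1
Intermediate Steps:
m(F, W) = 11 (m(F, W) = 6 + 5 = 11)
o = 8/9 (o = (((1 - 6) + 6)*(-3) + 11)/9 = ((-5 + 6)*(-3) + 11)/9 = (1*(-3) + 11)/9 = (-3 + 11)/9 = (⅑)*8 = 8/9 ≈ 0.88889)
o*(-156/1101 + 1276) = 8*(-156/1101 + 1276)/9 = 8*(-156*1/1101 + 1276)/9 = 8*(-52/367 + 1276)/9 = (8/9)*(468240/367) = 1248640/1101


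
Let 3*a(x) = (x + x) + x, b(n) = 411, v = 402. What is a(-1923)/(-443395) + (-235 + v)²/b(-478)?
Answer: 12366633508/182235345 ≈ 67.861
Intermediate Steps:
a(x) = x (a(x) = ((x + x) + x)/3 = (2*x + x)/3 = (3*x)/3 = x)
a(-1923)/(-443395) + (-235 + v)²/b(-478) = -1923/(-443395) + (-235 + 402)²/411 = -1923*(-1/443395) + 167²*(1/411) = 1923/443395 + 27889*(1/411) = 1923/443395 + 27889/411 = 12366633508/182235345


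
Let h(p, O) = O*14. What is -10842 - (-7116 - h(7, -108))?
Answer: -5238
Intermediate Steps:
h(p, O) = 14*O
-10842 - (-7116 - h(7, -108)) = -10842 - (-7116 - 14*(-108)) = -10842 - (-7116 - 1*(-1512)) = -10842 - (-7116 + 1512) = -10842 - 1*(-5604) = -10842 + 5604 = -5238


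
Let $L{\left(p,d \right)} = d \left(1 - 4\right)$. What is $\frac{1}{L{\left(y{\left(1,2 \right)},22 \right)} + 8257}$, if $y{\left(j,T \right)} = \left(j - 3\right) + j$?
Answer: $\frac{1}{8191} \approx 0.00012209$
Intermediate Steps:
$y{\left(j,T \right)} = -3 + 2 j$ ($y{\left(j,T \right)} = \left(-3 + j\right) + j = -3 + 2 j$)
$L{\left(p,d \right)} = - 3 d$ ($L{\left(p,d \right)} = d \left(1 - 4\right) = d \left(-3\right) = - 3 d$)
$\frac{1}{L{\left(y{\left(1,2 \right)},22 \right)} + 8257} = \frac{1}{\left(-3\right) 22 + 8257} = \frac{1}{-66 + 8257} = \frac{1}{8191}$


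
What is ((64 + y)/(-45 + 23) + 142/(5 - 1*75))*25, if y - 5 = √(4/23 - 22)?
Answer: -19885/154 - 25*I*√11546/506 ≈ -129.12 - 5.3089*I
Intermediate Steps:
y = 5 + I*√11546/23 (y = 5 + √(4/23 - 22) = 5 + √(-502/23) = 5 + I*√11546/23 ≈ 5.0 + 4.6718*I)
((64 + y)/(-45 + 23) + 142/(5 - 1*75))*25 = ((64 + (5 + I*√11546/23))/(-45 + 23) + 142/(5 - 1*75))*25 = ((69 + I*√11546/23)/(-22) + 142/(5 - 75))*25 = ((69 + I*√11546/23)*(-1/22) + 142/(-70))*25 = ((-69/22 - I*√11546/506) + 142*(-1/70))*25 = ((-69/22 - I*√11546/506) - 71/35)*25 = (-3977/770 - I*√11546/506)*25 = -19885/154 - 25*I*√11546/506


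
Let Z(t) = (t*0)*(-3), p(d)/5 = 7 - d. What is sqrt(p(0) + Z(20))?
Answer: sqrt(35) ≈ 5.9161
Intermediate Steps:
p(d) = 35 - 5*d (p(d) = 5*(7 - d) = 35 - 5*d)
Z(t) = 0 (Z(t) = 0*(-3) = 0)
sqrt(p(0) + Z(20)) = sqrt((35 - 5*0) + 0) = sqrt((35 + 0) + 0) = sqrt(35 + 0) = sqrt(35)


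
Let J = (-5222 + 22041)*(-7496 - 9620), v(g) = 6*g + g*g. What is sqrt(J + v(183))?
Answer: I*sqrt(287839417) ≈ 16966.0*I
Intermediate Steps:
v(g) = g**2 + 6*g (v(g) = 6*g + g**2 = g**2 + 6*g)
J = -287874004 (J = 16819*(-17116) = -287874004)
sqrt(J + v(183)) = sqrt(-287874004 + 183*(6 + 183)) = sqrt(-287874004 + 183*189) = sqrt(-287874004 + 34587) = sqrt(-287839417) = I*sqrt(287839417)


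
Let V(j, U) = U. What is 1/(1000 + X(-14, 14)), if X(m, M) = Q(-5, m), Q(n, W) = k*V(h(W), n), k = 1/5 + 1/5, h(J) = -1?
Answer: 1/998 ≈ 0.0010020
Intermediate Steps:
k = ⅖ (k = 1*(⅕) + 1*(⅕) = ⅕ + ⅕ = ⅖ ≈ 0.40000)
Q(n, W) = 2*n/5
X(m, M) = -2 (X(m, M) = (⅖)*(-5) = -2)
1/(1000 + X(-14, 14)) = 1/(1000 - 2) = 1/998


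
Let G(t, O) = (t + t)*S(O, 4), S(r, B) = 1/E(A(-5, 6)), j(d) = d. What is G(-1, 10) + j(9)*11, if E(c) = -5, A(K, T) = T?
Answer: 497/5 ≈ 99.400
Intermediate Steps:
S(r, B) = -⅕ (S(r, B) = 1/(-5) = -⅕)
G(t, O) = -2*t/5 (G(t, O) = (t + t)*(-⅕) = (2*t)*(-⅕) = -2*t/5)
G(-1, 10) + j(9)*11 = -⅖*(-1) + 9*11 = ⅖ + 99 = 497/5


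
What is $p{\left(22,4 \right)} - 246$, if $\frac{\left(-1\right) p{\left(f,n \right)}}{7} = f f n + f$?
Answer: $-13952$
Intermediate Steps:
$p{\left(f,n \right)} = - 7 f - 7 n f^{2}$ ($p{\left(f,n \right)} = - 7 \left(f f n + f\right) = - 7 \left(f^{2} n + f\right) = - 7 \left(n f^{2} + f\right) = - 7 \left(f + n f^{2}\right) = - 7 f - 7 n f^{2}$)
$p{\left(22,4 \right)} - 246 = \left(-7\right) 22 \left(1 + 22 \cdot 4\right) - 246 = \left(-7\right) 22 \left(1 + 88\right) - 246 = \left(-7\right) 22 \cdot 89 - 246 = -13706 - 246 = -13952$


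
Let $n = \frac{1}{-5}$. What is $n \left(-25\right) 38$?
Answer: $190$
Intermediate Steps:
$n = - \frac{1}{5} \approx -0.2$
$n \left(-25\right) 38 = \left(- \frac{1}{5}\right) \left(-25\right) 38 = 5 \cdot 38 = 190$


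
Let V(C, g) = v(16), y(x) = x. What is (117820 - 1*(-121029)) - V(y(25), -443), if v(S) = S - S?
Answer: 238849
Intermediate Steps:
v(S) = 0
V(C, g) = 0
(117820 - 1*(-121029)) - V(y(25), -443) = (117820 - 1*(-121029)) - 1*0 = (117820 + 121029) + 0 = 238849 + 0 = 238849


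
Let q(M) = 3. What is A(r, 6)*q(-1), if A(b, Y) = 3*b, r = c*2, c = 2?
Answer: 36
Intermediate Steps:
r = 4 (r = 2*2 = 4)
A(r, 6)*q(-1) = (3*4)*3 = 12*3 = 36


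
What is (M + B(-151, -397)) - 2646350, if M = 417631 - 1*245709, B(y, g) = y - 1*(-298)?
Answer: -2474281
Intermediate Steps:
B(y, g) = 298 + y (B(y, g) = y + 298 = 298 + y)
M = 171922 (M = 417631 - 245709 = 171922)
(M + B(-151, -397)) - 2646350 = (171922 + (298 - 151)) - 2646350 = (171922 + 147) - 2646350 = 172069 - 2646350 = -2474281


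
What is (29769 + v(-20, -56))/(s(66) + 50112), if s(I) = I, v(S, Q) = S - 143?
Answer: 14803/25089 ≈ 0.59002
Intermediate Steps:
v(S, Q) = -143 + S
(29769 + v(-20, -56))/(s(66) + 50112) = (29769 + (-143 - 20))/(66 + 50112) = (29769 - 163)/50178 = 29606*(1/50178) = 14803/25089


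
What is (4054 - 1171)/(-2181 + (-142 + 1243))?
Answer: -961/360 ≈ -2.6694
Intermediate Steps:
(4054 - 1171)/(-2181 + (-142 + 1243)) = 2883/(-2181 + 1101) = 2883/(-1080) = 2883*(-1/1080) = -961/360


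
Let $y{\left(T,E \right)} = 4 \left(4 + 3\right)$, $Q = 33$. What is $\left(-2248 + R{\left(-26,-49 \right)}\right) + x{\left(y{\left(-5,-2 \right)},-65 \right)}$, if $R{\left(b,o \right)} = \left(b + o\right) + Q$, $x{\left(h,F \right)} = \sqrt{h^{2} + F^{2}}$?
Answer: $-2290 + \sqrt{5009} \approx -2219.2$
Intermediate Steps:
$y{\left(T,E \right)} = 28$ ($y{\left(T,E \right)} = 4 \cdot 7 = 28$)
$x{\left(h,F \right)} = \sqrt{F^{2} + h^{2}}$
$R{\left(b,o \right)} = 33 + b + o$ ($R{\left(b,o \right)} = \left(b + o\right) + 33 = 33 + b + o$)
$\left(-2248 + R{\left(-26,-49 \right)}\right) + x{\left(y{\left(-5,-2 \right)},-65 \right)} = \left(-2248 - 42\right) + \sqrt{\left(-65\right)^{2} + 28^{2}} = \left(-2248 - 42\right) + \sqrt{4225 + 784} = -2290 + \sqrt{5009}$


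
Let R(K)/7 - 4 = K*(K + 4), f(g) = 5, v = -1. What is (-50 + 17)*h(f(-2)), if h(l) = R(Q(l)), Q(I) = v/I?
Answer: -18711/25 ≈ -748.44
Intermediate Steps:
Q(I) = -1/I
R(K) = 28 + 7*K*(4 + K) (R(K) = 28 + 7*(K*(K + 4)) = 28 + 7*(K*(4 + K)) = 28 + 7*K*(4 + K))
h(l) = 28 - 28/l + 7/l² (h(l) = 28 + 7*(-1/l)² + 28*(-1/l) = 28 + 7/l² - 28/l = 28 - 28/l + 7/l²)
(-50 + 17)*h(f(-2)) = (-50 + 17)*(28 - 28/5 + 7/5²) = -33*(28 - 28*⅕ + 7*(1/25)) = -33*(28 - 28/5 + 7/25) = -33*567/25 = -18711/25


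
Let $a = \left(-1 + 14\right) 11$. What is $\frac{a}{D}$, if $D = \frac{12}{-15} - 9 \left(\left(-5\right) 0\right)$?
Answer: $- \frac{715}{4} \approx -178.75$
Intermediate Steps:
$a = 143$ ($a = 13 \cdot 11 = 143$)
$D = - \frac{4}{5}$ ($D = 12 \left(- \frac{1}{15}\right) - 0 = - \frac{4}{5} + 0 = - \frac{4}{5} \approx -0.8$)
$\frac{a}{D} = \frac{143}{- \frac{4}{5}} = 143 \left(- \frac{5}{4}\right) = - \frac{715}{4}$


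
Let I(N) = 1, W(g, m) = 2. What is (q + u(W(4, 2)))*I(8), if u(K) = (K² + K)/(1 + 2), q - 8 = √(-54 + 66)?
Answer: 10 + 2*√3 ≈ 13.464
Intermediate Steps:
q = 8 + 2*√3 (q = 8 + √(-54 + 66) = 8 + √12 = 8 + 2*√3 ≈ 11.464)
u(K) = K/3 + K²/3 (u(K) = (K + K²)/3 = (K + K²)*(⅓) = K/3 + K²/3)
(q + u(W(4, 2)))*I(8) = ((8 + 2*√3) + (⅓)*2*(1 + 2))*1 = ((8 + 2*√3) + (⅓)*2*3)*1 = ((8 + 2*√3) + 2)*1 = (10 + 2*√3)*1 = 10 + 2*√3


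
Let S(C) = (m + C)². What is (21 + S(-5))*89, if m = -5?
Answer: 10769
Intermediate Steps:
S(C) = (-5 + C)²
(21 + S(-5))*89 = (21 + (-5 - 5)²)*89 = (21 + (-10)²)*89 = (21 + 100)*89 = 121*89 = 10769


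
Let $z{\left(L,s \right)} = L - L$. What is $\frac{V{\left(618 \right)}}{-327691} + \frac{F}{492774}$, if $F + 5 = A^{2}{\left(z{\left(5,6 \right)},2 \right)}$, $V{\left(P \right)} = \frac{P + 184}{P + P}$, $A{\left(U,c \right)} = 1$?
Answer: $- \frac{55980807}{5544064432634} \approx -1.0097 \cdot 10^{-5}$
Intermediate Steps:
$z{\left(L,s \right)} = 0$
$V{\left(P \right)} = \frac{184 + P}{2 P}$
$F = -4$ ($F = -5 + 1^{2} = -5 + 1 = -4$)
$\frac{V{\left(618 \right)}}{-327691} + \frac{F}{492774} = \frac{\frac{1}{2} \cdot \frac{1}{618} \left(184 + 618\right)}{-327691} - \frac{4}{492774} = \frac{1}{2} \cdot \frac{1}{618} \cdot 802 \left(- \frac{1}{327691}\right) - \frac{2}{246387} = \frac{401}{618} \left(- \frac{1}{327691}\right) - \frac{2}{246387} = - \frac{401}{202513038} - \frac{2}{246387} = - \frac{55980807}{5544064432634}$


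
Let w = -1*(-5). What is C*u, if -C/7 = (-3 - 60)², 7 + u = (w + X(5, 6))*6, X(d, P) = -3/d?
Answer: -2694951/5 ≈ -5.3899e+5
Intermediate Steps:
w = 5
u = 97/5 (u = -7 + (5 - 3/5)*6 = -7 + (5 - 3*⅕)*6 = -7 + (5 - ⅗)*6 = -7 + (22/5)*6 = -7 + 132/5 = 97/5 ≈ 19.400)
C = -27783 (C = -7*(-3 - 60)² = -7*(-63)² = -7*3969 = -27783)
C*u = -27783*97/5 = -2694951/5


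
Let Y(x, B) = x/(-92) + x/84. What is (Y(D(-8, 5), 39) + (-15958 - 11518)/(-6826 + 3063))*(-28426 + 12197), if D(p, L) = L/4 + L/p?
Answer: -3446282403547/29080464 ≈ -1.1851e+5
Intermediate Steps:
D(p, L) = L/4 + L/p (D(p, L) = L*(¼) + L/p = L/4 + L/p)
Y(x, B) = x/966 (Y(x, B) = x*(-1/92) + x*(1/84) = -x/92 + x/84 = x/966)
(Y(D(-8, 5), 39) + (-15958 - 11518)/(-6826 + 3063))*(-28426 + 12197) = (((¼)*5 + 5/(-8))/966 + (-15958 - 11518)/(-6826 + 3063))*(-28426 + 12197) = ((5/4 + 5*(-⅛))/966 - 27476/(-3763))*(-16229) = ((5/4 - 5/8)/966 - 27476*(-1/3763))*(-16229) = ((1/966)*(5/8) + 27476/3763)*(-16229) = (5/7728 + 27476/3763)*(-16229) = (212353343/29080464)*(-16229) = -3446282403547/29080464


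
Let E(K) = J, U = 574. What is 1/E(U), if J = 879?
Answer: 1/879 ≈ 0.0011377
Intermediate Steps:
E(K) = 879
1/E(U) = 1/879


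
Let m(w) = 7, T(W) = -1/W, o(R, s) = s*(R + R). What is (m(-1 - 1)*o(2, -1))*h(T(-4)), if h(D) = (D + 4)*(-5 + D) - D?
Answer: 2289/4 ≈ 572.25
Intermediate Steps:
o(R, s) = 2*R*s (o(R, s) = s*(2*R) = 2*R*s)
h(D) = -D + (-5 + D)*(4 + D) (h(D) = (4 + D)*(-5 + D) - D = (-5 + D)*(4 + D) - D = -D + (-5 + D)*(4 + D))
(m(-1 - 1)*o(2, -1))*h(T(-4)) = (7*(2*2*(-1)))*(-20 + (-1/(-4))² - (-2)/(-4)) = (7*(-4))*(-20 + (-1*(-¼))² - (-2)*(-1)/4) = -28*(-20 + (¼)² - 2*¼) = -28*(-20 + 1/16 - ½) = -28*(-327/16) = 2289/4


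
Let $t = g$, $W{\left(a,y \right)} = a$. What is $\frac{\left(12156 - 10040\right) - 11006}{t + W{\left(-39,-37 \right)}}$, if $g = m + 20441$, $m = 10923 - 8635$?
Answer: $- \frac{889}{2269} \approx -0.3918$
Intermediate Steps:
$m = 2288$
$g = 22729$ ($g = 2288 + 20441 = 22729$)
$t = 22729$
$\frac{\left(12156 - 10040\right) - 11006}{t + W{\left(-39,-37 \right)}} = \frac{\left(12156 - 10040\right) - 11006}{22729 - 39} = \frac{\left(12156 - 10040\right) - 11006}{22690} = \left(2116 - 11006\right) \frac{1}{22690} = \left(-8890\right) \frac{1}{22690} = - \frac{889}{2269}$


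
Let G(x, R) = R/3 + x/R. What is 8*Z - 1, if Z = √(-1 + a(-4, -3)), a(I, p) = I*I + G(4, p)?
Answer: -1 + 8*√114/3 ≈ 27.472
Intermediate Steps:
G(x, R) = R/3 + x/R (G(x, R) = R*(⅓) + x/R = R/3 + x/R)
a(I, p) = I² + 4/p + p/3 (a(I, p) = I*I + (p/3 + 4/p) = I² + (4/p + p/3) = I² + 4/p + p/3)
Z = √114/3 (Z = √(-1 + ((-4)² + 4/(-3) + (⅓)*(-3))) = √(-1 + (16 + 4*(-⅓) - 1)) = √(-1 + (16 - 4/3 - 1)) = √(-1 + 41/3) = √(38/3) = √114/3 ≈ 3.5590)
8*Z - 1 = 8*(√114/3) - 1 = 8*√114/3 - 1 = -1 + 8*√114/3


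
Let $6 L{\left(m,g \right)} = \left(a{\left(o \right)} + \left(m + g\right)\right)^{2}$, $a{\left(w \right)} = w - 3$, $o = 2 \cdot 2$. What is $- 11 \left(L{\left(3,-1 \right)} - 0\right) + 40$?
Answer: $\frac{47}{2} \approx 23.5$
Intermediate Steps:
$o = 4$
$a{\left(w \right)} = -3 + w$
$L{\left(m,g \right)} = \frac{\left(1 + g + m\right)^{2}}{6}$ ($L{\left(m,g \right)} = \frac{\left(\left(-3 + 4\right) + \left(m + g\right)\right)^{2}}{6} = \frac{\left(1 + \left(g + m\right)\right)^{2}}{6} = \frac{\left(1 + g + m\right)^{2}}{6}$)
$- 11 \left(L{\left(3,-1 \right)} - 0\right) + 40 = - 11 \left(\frac{\left(1 - 1 + 3\right)^{2}}{6} - 0\right) + 40 = - 11 \left(\frac{3^{2}}{6} + 0\right) + 40 = - 11 \left(\frac{1}{6} \cdot 9 + 0\right) + 40 = - 11 \left(\frac{3}{2} + 0\right) + 40 = \left(-11\right) \frac{3}{2} + 40 = - \frac{33}{2} + 40 = \frac{47}{2}$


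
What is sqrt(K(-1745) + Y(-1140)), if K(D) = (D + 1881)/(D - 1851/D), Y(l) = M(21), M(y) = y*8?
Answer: 22*sqrt(803259471583)/1521587 ≈ 12.958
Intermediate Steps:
M(y) = 8*y
Y(l) = 168 (Y(l) = 8*21 = 168)
K(D) = (1881 + D)/(D - 1851/D)
sqrt(K(-1745) + Y(-1140)) = sqrt(-1745*(1881 - 1745)/(-1851 + (-1745)**2) + 168) = sqrt(-1745*136/(-1851 + 3045025) + 168) = sqrt(-1745*136/3043174 + 168) = sqrt(-1745*1/3043174*136 + 168) = sqrt(-118660/1521587 + 168) = sqrt(255507956/1521587) = 22*sqrt(803259471583)/1521587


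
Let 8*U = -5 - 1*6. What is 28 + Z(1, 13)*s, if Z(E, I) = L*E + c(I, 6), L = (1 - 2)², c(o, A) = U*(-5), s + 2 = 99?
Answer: 6335/8 ≈ 791.88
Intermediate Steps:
s = 97 (s = -2 + 99 = 97)
U = -11/8 (U = (-5 - 1*6)/8 = (-5 - 6)/8 = (⅛)*(-11) = -11/8 ≈ -1.3750)
c(o, A) = 55/8 (c(o, A) = -11/8*(-5) = 55/8)
L = 1 (L = (-1)² = 1)
Z(E, I) = 55/8 + E (Z(E, I) = 1*E + 55/8 = E + 55/8 = 55/8 + E)
28 + Z(1, 13)*s = 28 + (55/8 + 1)*97 = 28 + (63/8)*97 = 28 + 6111/8 = 6335/8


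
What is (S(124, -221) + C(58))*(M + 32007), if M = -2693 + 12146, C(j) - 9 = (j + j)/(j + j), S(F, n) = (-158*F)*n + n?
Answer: 179506086660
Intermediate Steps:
S(F, n) = n - 158*F*n (S(F, n) = -158*F*n + n = n - 158*F*n)
C(j) = 10 (C(j) = 9 + (j + j)/(j + j) = 9 + (2*j)/((2*j)) = 9 + (2*j)*(1/(2*j)) = 9 + 1 = 10)
M = 9453
(S(124, -221) + C(58))*(M + 32007) = (-221*(1 - 158*124) + 10)*(9453 + 32007) = (-221*(1 - 19592) + 10)*41460 = (-221*(-19591) + 10)*41460 = (4329611 + 10)*41460 = 4329621*41460 = 179506086660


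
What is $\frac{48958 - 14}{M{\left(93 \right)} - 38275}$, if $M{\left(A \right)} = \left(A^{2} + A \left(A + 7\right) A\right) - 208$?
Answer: $\frac{24472}{417533} \approx 0.058611$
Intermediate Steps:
$M{\left(A \right)} = -208 + A^{2} + A^{2} \left(7 + A\right)$ ($M{\left(A \right)} = \left(A^{2} + A \left(7 + A\right) A\right) - 208 = \left(A^{2} + A^{2} \left(7 + A\right)\right) - 208 = -208 + A^{2} + A^{2} \left(7 + A\right)$)
$\frac{48958 - 14}{M{\left(93 \right)} - 38275} = \frac{48958 - 14}{\left(-208 + 93^{3} + 8 \cdot 93^{2}\right) - 38275} = \frac{48944}{\left(-208 + 804357 + 8 \cdot 8649\right) - 38275} = \frac{48944}{\left(-208 + 804357 + 69192\right) - 38275} = \frac{48944}{873341 - 38275} = \frac{48944}{835066} = 48944 \cdot \frac{1}{835066} = \frac{24472}{417533}$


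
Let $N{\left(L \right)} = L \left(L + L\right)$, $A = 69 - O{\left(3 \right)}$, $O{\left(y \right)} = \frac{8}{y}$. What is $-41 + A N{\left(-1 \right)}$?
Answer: $\frac{275}{3} \approx 91.667$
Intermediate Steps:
$A = \frac{199}{3}$ ($A = 69 - \frac{8}{3} = \frac{199}{3} \approx 66.333$)
$N{\left(L \right)} = 2 L^{2}$ ($N{\left(L \right)} = L 2 L = 2 L^{2}$)
$-41 + A N{\left(-1 \right)} = -41 + \frac{199 \cdot 2 \left(-1\right)^{2}}{3} = -41 + \frac{199 \cdot 2 \cdot 1}{3} = -41 + \frac{199}{3} \cdot 2 = -41 + \frac{398}{3} = \frac{275}{3}$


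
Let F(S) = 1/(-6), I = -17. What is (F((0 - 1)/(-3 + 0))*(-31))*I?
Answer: -527/6 ≈ -87.833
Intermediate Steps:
F(S) = -⅙
(F((0 - 1)/(-3 + 0))*(-31))*I = -⅙*(-31)*(-17) = (31/6)*(-17) = -527/6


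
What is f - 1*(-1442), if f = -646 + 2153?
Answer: 2949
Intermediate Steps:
f = 1507
f - 1*(-1442) = 1507 - 1*(-1442) = 1507 + 1442 = 2949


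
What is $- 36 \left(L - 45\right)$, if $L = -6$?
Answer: $1836$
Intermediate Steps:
$- 36 \left(L - 45\right) = - 36 \left(-6 - 45\right) = \left(-36\right) \left(-51\right) = 1836$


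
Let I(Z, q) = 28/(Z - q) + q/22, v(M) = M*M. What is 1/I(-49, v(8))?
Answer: 1243/3308 ≈ 0.37576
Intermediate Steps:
v(M) = M²
I(Z, q) = 28/(Z - q) + q/22 (I(Z, q) = 28/(Z - q) + q*(1/22) = 28/(Z - q) + q/22)
1/I(-49, v(8)) = 1/((616 - (8²)² - 49*8²)/(22*(-49 - 1*8²))) = 1/((616 - 1*64² - 49*64)/(22*(-49 - 1*64))) = 1/((616 - 1*4096 - 3136)/(22*(-49 - 64))) = 1/((1/22)*(616 - 4096 - 3136)/(-113)) = 1/((1/22)*(-1/113)*(-6616)) = 1/(3308/1243) = 1243/3308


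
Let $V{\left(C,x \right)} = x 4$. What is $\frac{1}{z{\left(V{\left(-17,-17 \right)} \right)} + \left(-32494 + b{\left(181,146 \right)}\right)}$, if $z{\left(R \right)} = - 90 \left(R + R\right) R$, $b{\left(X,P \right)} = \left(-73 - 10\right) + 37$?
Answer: $- \frac{1}{864860} \approx -1.1563 \cdot 10^{-6}$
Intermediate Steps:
$b{\left(X,P \right)} = -46$ ($b{\left(X,P \right)} = -83 + 37 = -46$)
$V{\left(C,x \right)} = 4 x$
$z{\left(R \right)} = - 180 R^{2}$ ($z{\left(R \right)} = - 90 \cdot 2 R R = - 180 R R = - 180 R^{2}$)
$\frac{1}{z{\left(V{\left(-17,-17 \right)} \right)} + \left(-32494 + b{\left(181,146 \right)}\right)} = \frac{1}{- 180 \left(4 \left(-17\right)\right)^{2} - 32540} = \frac{1}{- 180 \left(-68\right)^{2} - 32540} = \frac{1}{\left(-180\right) 4624 - 32540} = \frac{1}{-832320 - 32540} = \frac{1}{-864860} = - \frac{1}{864860}$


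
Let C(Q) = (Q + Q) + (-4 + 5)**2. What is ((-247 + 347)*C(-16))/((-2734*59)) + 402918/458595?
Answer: 11069122568/12329020845 ≈ 0.89781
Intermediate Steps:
C(Q) = 1 + 2*Q (C(Q) = 2*Q + 1**2 = 2*Q + 1 = 1 + 2*Q)
((-247 + 347)*C(-16))/((-2734*59)) + 402918/458595 = ((-247 + 347)*(1 + 2*(-16)))/((-2734*59)) + 402918/458595 = (100*(1 - 32))/(-161306) + 402918*(1/458595) = (100*(-31))*(-1/161306) + 134306/152865 = -3100*(-1/161306) + 134306/152865 = 1550/80653 + 134306/152865 = 11069122568/12329020845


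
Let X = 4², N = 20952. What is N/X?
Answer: 2619/2 ≈ 1309.5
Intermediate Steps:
X = 16
N/X = 20952/16 = 20952*(1/16) = 2619/2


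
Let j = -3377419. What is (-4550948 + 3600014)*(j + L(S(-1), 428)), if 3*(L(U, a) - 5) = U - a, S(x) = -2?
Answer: 3211834105216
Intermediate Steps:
L(U, a) = 5 - a/3 + U/3 (L(U, a) = 5 + (U - a)/3 = 5 + (-a/3 + U/3) = 5 - a/3 + U/3)
(-4550948 + 3600014)*(j + L(S(-1), 428)) = (-4550948 + 3600014)*(-3377419 + (5 - ⅓*428 + (⅓)*(-2))) = -950934*(-3377419 + (5 - 428/3 - ⅔)) = -950934*(-3377419 - 415/3) = -950934*(-10132672/3) = 3211834105216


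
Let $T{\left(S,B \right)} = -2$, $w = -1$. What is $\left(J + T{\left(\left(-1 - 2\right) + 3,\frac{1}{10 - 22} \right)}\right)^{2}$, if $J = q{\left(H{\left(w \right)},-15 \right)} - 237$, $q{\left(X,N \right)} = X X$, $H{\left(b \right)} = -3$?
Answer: $52900$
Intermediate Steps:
$q{\left(X,N \right)} = X^{2}$
$J = -228$ ($J = \left(-3\right)^{2} - 237 = 9 - 237 = -228$)
$\left(J + T{\left(\left(-1 - 2\right) + 3,\frac{1}{10 - 22} \right)}\right)^{2} = \left(-228 - 2\right)^{2} = \left(-230\right)^{2} = 52900$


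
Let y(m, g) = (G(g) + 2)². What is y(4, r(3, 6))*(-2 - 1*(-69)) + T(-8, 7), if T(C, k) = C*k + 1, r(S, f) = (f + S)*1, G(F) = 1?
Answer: 548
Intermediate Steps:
r(S, f) = S + f (r(S, f) = (S + f)*1 = S + f)
T(C, k) = 1 + C*k
y(m, g) = 9 (y(m, g) = (1 + 2)² = 3² = 9)
y(4, r(3, 6))*(-2 - 1*(-69)) + T(-8, 7) = 9*(-2 - 1*(-69)) + (1 - 8*7) = 9*(-2 + 69) + (1 - 56) = 9*67 - 55 = 603 - 55 = 548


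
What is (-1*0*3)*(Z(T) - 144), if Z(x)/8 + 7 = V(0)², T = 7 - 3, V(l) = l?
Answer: 0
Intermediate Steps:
T = 4
Z(x) = -56 (Z(x) = -56 + 8*0² = -56 + 8*0 = -56 + 0 = -56)
(-1*0*3)*(Z(T) - 144) = (-1*0*3)*(-56 - 144) = (0*3)*(-200) = 0*(-200) = 0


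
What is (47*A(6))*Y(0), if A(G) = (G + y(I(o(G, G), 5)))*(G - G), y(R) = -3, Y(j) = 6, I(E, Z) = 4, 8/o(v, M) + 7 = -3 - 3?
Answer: 0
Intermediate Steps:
o(v, M) = -8/13 (o(v, M) = 8/(-7 + (-3 - 3)) = 8/(-7 - 6) = 8/(-13) = 8*(-1/13) = -8/13)
A(G) = 0 (A(G) = (G - 3)*(G - G) = (-3 + G)*0 = 0)
(47*A(6))*Y(0) = (47*0)*6 = 0*6 = 0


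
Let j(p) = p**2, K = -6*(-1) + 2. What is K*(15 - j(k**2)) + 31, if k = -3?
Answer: -497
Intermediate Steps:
K = 8 (K = 6 + 2 = 8)
K*(15 - j(k**2)) + 31 = 8*(15 - ((-3)**2)**2) + 31 = 8*(15 - 1*9**2) + 31 = 8*(15 - 1*81) + 31 = 8*(15 - 81) + 31 = 8*(-66) + 31 = -528 + 31 = -497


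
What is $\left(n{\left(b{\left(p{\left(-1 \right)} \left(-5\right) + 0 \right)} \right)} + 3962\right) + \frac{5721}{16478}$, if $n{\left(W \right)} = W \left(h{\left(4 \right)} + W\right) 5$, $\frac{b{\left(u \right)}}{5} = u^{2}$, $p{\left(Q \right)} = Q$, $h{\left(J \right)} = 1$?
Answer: $\frac{1362934057}{16478} \approx 82712.0$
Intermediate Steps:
$b{\left(u \right)} = 5 u^{2}$
$n{\left(W \right)} = W \left(5 + 5 W\right)$ ($n{\left(W \right)} = W \left(1 + W\right) 5 = W \left(5 + 5 W\right)$)
$\left(n{\left(b{\left(p{\left(-1 \right)} \left(-5\right) + 0 \right)} \right)} + 3962\right) + \frac{5721}{16478} = \left(5 \cdot 5 \left(\left(-1\right) \left(-5\right) + 0\right)^{2} \left(1 + 5 \left(\left(-1\right) \left(-5\right) + 0\right)^{2}\right) + 3962\right) + \frac{5721}{16478} = \left(5 \cdot 5 \left(5 + 0\right)^{2} \left(1 + 5 \left(5 + 0\right)^{2}\right) + 3962\right) + 5721 \cdot \frac{1}{16478} = \left(5 \cdot 5 \cdot 5^{2} \left(1 + 5 \cdot 5^{2}\right) + 3962\right) + \frac{5721}{16478} = \left(5 \cdot 5 \cdot 25 \left(1 + 5 \cdot 25\right) + 3962\right) + \frac{5721}{16478} = \left(5 \cdot 125 \left(1 + 125\right) + 3962\right) + \frac{5721}{16478} = \left(5 \cdot 125 \cdot 126 + 3962\right) + \frac{5721}{16478} = \left(78750 + 3962\right) + \frac{5721}{16478} = 82712 + \frac{5721}{16478} = \frac{1362934057}{16478}$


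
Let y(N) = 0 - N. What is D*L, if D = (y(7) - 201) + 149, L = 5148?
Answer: -303732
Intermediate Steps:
y(N) = -N
D = -59 (D = (-1*7 - 201) + 149 = (-7 - 201) + 149 = -208 + 149 = -59)
D*L = -59*5148 = -303732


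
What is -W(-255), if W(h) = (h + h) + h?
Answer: 765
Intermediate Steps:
W(h) = 3*h (W(h) = 2*h + h = 3*h)
-W(-255) = -3*(-255) = -1*(-765) = 765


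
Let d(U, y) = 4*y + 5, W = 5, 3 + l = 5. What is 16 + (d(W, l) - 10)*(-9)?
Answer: -11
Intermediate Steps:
l = 2 (l = -3 + 5 = 2)
d(U, y) = 5 + 4*y
16 + (d(W, l) - 10)*(-9) = 16 + ((5 + 4*2) - 10)*(-9) = 16 + ((5 + 8) - 10)*(-9) = 16 + (13 - 10)*(-9) = 16 + 3*(-9) = 16 - 27 = -11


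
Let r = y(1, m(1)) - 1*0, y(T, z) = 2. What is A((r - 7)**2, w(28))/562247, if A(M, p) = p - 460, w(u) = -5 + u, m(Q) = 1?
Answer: -437/562247 ≈ -0.00077724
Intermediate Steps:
r = 2 (r = 2 - 1*0 = 2 + 0 = 2)
A(M, p) = -460 + p
A((r - 7)**2, w(28))/562247 = (-460 + (-5 + 28))/562247 = (-460 + 23)*(1/562247) = -437*1/562247 = -437/562247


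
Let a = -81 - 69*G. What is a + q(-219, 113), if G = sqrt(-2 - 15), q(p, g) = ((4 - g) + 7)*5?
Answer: -591 - 69*I*sqrt(17) ≈ -591.0 - 284.49*I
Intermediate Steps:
q(p, g) = 55 - 5*g (q(p, g) = (11 - g)*5 = 55 - 5*g)
G = I*sqrt(17) (G = sqrt(-17) = I*sqrt(17) ≈ 4.1231*I)
a = -81 - 69*I*sqrt(17) ≈ -81.0 - 284.49*I
a + q(-219, 113) = (-81 - 69*I*sqrt(17)) + (55 - 5*113) = (-81 - 69*I*sqrt(17)) + (55 - 565) = (-81 - 69*I*sqrt(17)) - 510 = -591 - 69*I*sqrt(17)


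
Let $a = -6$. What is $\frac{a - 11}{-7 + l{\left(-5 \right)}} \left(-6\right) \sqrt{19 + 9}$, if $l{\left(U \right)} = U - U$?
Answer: $- \frac{204 \sqrt{7}}{7} \approx -77.105$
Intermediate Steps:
$l{\left(U \right)} = 0$
$\frac{a - 11}{-7 + l{\left(-5 \right)}} \left(-6\right) \sqrt{19 + 9} = \frac{-6 - 11}{-7 + 0} \left(-6\right) \sqrt{19 + 9} = - \frac{17}{-7} \left(-6\right) \sqrt{28} = \left(-17\right) \left(- \frac{1}{7}\right) \left(-6\right) 2 \sqrt{7} = \frac{17}{7} \left(-6\right) 2 \sqrt{7} = - \frac{102 \cdot 2 \sqrt{7}}{7} = - \frac{204 \sqrt{7}}{7}$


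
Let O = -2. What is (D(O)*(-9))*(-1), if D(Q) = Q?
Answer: -18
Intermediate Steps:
(D(O)*(-9))*(-1) = -2*(-9)*(-1) = 18*(-1) = -18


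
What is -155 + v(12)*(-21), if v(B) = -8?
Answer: 13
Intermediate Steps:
-155 + v(12)*(-21) = -155 - 8*(-21) = -155 + 168 = 13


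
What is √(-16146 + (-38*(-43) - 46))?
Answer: I*√14558 ≈ 120.66*I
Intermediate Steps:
√(-16146 + (-38*(-43) - 46)) = √(-16146 + (1634 - 46)) = √(-16146 + 1588) = √(-14558) = I*√14558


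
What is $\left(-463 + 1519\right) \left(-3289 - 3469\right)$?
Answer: $-7136448$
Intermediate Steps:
$\left(-463 + 1519\right) \left(-3289 - 3469\right) = 1056 \left(-6758\right) = -7136448$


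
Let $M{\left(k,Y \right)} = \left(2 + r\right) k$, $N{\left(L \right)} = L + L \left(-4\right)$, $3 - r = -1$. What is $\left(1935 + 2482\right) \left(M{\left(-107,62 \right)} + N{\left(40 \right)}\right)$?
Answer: $-3365754$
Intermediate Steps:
$r = 4$ ($r = 3 - -1 = 3 + 1 = 4$)
$N{\left(L \right)} = - 3 L$ ($N{\left(L \right)} = L - 4 L = - 3 L$)
$M{\left(k,Y \right)} = 6 k$ ($M{\left(k,Y \right)} = \left(2 + 4\right) k = 6 k$)
$\left(1935 + 2482\right) \left(M{\left(-107,62 \right)} + N{\left(40 \right)}\right) = \left(1935 + 2482\right) \left(6 \left(-107\right) - 120\right) = 4417 \left(-642 - 120\right) = 4417 \left(-762\right) = -3365754$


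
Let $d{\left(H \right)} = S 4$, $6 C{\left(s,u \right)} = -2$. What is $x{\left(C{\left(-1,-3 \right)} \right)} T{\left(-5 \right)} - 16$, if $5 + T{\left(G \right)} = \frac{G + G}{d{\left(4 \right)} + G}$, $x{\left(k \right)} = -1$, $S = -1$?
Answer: $- \frac{109}{9} \approx -12.111$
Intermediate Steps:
$C{\left(s,u \right)} = - \frac{1}{3}$ ($C{\left(s,u \right)} = \frac{1}{6} \left(-2\right) = - \frac{1}{3}$)
$d{\left(H \right)} = -4$ ($d{\left(H \right)} = \left(-1\right) 4 = -4$)
$T{\left(G \right)} = -5 + \frac{2 G}{-4 + G}$ ($T{\left(G \right)} = -5 + \frac{G + G}{-4 + G} = -5 + \frac{2 G}{-4 + G}$)
$x{\left(C{\left(-1,-3 \right)} \right)} T{\left(-5 \right)} - 16 = - \frac{20 - -15}{-4 - 5} - 16 = - \frac{20 + 15}{-9} - 16 = - \frac{\left(-1\right) 35}{9} - 16 = \left(-1\right) \left(- \frac{35}{9}\right) - 16 = \frac{35}{9} - 16 = - \frac{109}{9}$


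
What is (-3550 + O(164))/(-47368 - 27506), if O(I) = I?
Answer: 1693/37437 ≈ 0.045223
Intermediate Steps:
(-3550 + O(164))/(-47368 - 27506) = (-3550 + 164)/(-47368 - 27506) = -3386/(-74874) = -3386*(-1/74874) = 1693/37437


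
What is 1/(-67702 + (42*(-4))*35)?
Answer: -1/73582 ≈ -1.3590e-5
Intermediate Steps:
1/(-67702 + (42*(-4))*35) = 1/(-67702 - 168*35) = 1/(-67702 - 5880) = 1/(-73582) = -1/73582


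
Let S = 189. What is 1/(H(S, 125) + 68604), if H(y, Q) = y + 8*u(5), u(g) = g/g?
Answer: 1/68801 ≈ 1.4535e-5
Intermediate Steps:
u(g) = 1
H(y, Q) = 8 + y (H(y, Q) = y + 8*1 = y + 8 = 8 + y)
1/(H(S, 125) + 68604) = 1/((8 + 189) + 68604) = 1/(197 + 68604) = 1/68801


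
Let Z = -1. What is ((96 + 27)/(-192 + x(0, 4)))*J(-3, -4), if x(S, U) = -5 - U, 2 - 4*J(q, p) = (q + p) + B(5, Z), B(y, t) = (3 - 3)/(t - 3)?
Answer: -369/268 ≈ -1.3769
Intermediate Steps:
B(y, t) = 0 (B(y, t) = 0/(-3 + t) = 0)
J(q, p) = 1/2 - p/4 - q/4 (J(q, p) = 1/2 - ((q + p) + 0)/4 = 1/2 - ((p + q) + 0)/4 = 1/2 - (p + q)/4 = 1/2 + (-p/4 - q/4) = 1/2 - p/4 - q/4)
((96 + 27)/(-192 + x(0, 4)))*J(-3, -4) = ((96 + 27)/(-192 + (-5 - 1*4)))*(1/2 - 1/4*(-4) - 1/4*(-3)) = (123/(-192 + (-5 - 4)))*(1/2 + 1 + 3/4) = (123/(-192 - 9))*(9/4) = (123/(-201))*(9/4) = (123*(-1/201))*(9/4) = -41/67*9/4 = -369/268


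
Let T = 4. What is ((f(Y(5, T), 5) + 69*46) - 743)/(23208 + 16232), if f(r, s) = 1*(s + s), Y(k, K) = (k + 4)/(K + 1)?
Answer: 2441/39440 ≈ 0.061891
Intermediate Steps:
Y(k, K) = (4 + k)/(1 + K)
f(r, s) = 2*s (f(r, s) = 1*(2*s) = 2*s)
((f(Y(5, T), 5) + 69*46) - 743)/(23208 + 16232) = ((2*5 + 69*46) - 743)/(23208 + 16232) = ((10 + 3174) - 743)/39440 = (3184 - 743)*(1/39440) = 2441*(1/39440) = 2441/39440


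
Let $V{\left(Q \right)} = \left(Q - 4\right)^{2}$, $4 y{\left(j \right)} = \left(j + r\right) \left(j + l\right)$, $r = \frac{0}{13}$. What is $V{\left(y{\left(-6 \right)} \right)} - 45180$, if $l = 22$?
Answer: $-44396$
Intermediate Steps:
$r = 0$ ($r = 0 \cdot \frac{1}{13} = 0$)
$y{\left(j \right)} = \frac{j \left(22 + j\right)}{4}$ ($y{\left(j \right)} = \frac{\left(j + 0\right) \left(j + 22\right)}{4} = \frac{j \left(22 + j\right)}{4}$)
$V{\left(Q \right)} = \left(-4 + Q\right)^{2}$
$V{\left(y{\left(-6 \right)} \right)} - 45180 = \left(-4 + \frac{1}{4} \left(-6\right) \left(22 - 6\right)\right)^{2} - 45180 = \left(-4 + \frac{1}{4} \left(-6\right) 16\right)^{2} - 45180 = \left(-4 - 24\right)^{2} - 45180 = \left(-28\right)^{2} - 45180 = 784 - 45180 = -44396$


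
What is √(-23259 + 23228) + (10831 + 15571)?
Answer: 26402 + I*√31 ≈ 26402.0 + 5.5678*I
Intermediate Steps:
√(-23259 + 23228) + (10831 + 15571) = √(-31) + 26402 = I*√31 + 26402 = 26402 + I*√31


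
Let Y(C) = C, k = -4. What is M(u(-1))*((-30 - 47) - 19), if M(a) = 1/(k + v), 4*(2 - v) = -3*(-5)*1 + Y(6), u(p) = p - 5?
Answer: 384/29 ≈ 13.241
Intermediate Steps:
u(p) = -5 + p
v = -13/4 (v = 2 - (-3*(-5)*1 + 6)/4 = 2 - (15*1 + 6)/4 = 2 - (15 + 6)/4 = 2 - 1/4*21 = 2 - 21/4 = -13/4 ≈ -3.2500)
M(a) = -4/29 (M(a) = 1/(-4 - 13/4) = 1/(-29/4) = -4/29)
M(u(-1))*((-30 - 47) - 19) = -4*((-30 - 47) - 19)/29 = -4*(-77 - 19)/29 = -4/29*(-96) = 384/29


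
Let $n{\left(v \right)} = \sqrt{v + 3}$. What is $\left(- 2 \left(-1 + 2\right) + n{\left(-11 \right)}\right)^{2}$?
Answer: $4 \left(1 - i \sqrt{2}\right)^{2} \approx -4.0 - 11.314 i$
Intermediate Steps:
$n{\left(v \right)} = \sqrt{3 + v}$
$\left(- 2 \left(-1 + 2\right) + n{\left(-11 \right)}\right)^{2} = \left(- 2 \left(-1 + 2\right) + \sqrt{3 - 11}\right)^{2} = \left(\left(-2\right) 1 + \sqrt{-8}\right)^{2} = \left(-2 + 2 i \sqrt{2}\right)^{2}$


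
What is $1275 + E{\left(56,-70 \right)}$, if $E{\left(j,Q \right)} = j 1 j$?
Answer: $4411$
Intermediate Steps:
$E{\left(j,Q \right)} = j^{2}$ ($E{\left(j,Q \right)} = j j = j^{2}$)
$1275 + E{\left(56,-70 \right)} = 1275 + 56^{2} = 1275 + 3136 = 4411$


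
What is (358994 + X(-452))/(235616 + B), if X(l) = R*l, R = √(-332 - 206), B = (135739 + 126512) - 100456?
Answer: 358994/397411 - 452*I*√538/397411 ≈ 0.90333 - 0.026381*I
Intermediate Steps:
B = 161795 (B = 262251 - 100456 = 161795)
R = I*√538 (R = √(-538) = I*√538 ≈ 23.195*I)
X(l) = I*l*√538 (X(l) = (I*√538)*l = I*l*√538)
(358994 + X(-452))/(235616 + B) = (358994 + I*(-452)*√538)/(235616 + 161795) = (358994 - 452*I*√538)/397411 = (358994 - 452*I*√538)*(1/397411) = 358994/397411 - 452*I*√538/397411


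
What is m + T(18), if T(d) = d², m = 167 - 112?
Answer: 379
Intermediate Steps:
m = 55
m + T(18) = 55 + 18² = 55 + 324 = 379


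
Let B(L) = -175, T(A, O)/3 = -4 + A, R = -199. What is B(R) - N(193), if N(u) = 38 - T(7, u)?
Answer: -204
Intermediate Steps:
T(A, O) = -12 + 3*A (T(A, O) = 3*(-4 + A) = -12 + 3*A)
N(u) = 29 (N(u) = 38 - (-12 + 3*7) = 38 - (-12 + 21) = 38 - 1*9 = 38 - 9 = 29)
B(R) - N(193) = -175 - 1*29 = -175 - 29 = -204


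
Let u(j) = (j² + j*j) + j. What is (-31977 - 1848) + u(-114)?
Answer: -7947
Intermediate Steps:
u(j) = j + 2*j² (u(j) = (j² + j²) + j = 2*j² + j = j + 2*j²)
(-31977 - 1848) + u(-114) = (-31977 - 1848) - 114*(1 + 2*(-114)) = -33825 - 114*(1 - 228) = -33825 - 114*(-227) = -33825 + 25878 = -7947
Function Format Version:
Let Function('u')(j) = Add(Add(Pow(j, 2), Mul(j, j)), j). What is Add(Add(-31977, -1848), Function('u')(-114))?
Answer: -7947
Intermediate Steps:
Function('u')(j) = Add(j, Mul(2, Pow(j, 2))) (Function('u')(j) = Add(Add(Pow(j, 2), Pow(j, 2)), j) = Add(Mul(2, Pow(j, 2)), j) = Add(j, Mul(2, Pow(j, 2))))
Add(Add(-31977, -1848), Function('u')(-114)) = Add(Add(-31977, -1848), Mul(-114, Add(1, Mul(2, -114)))) = Add(-33825, Mul(-114, Add(1, -228))) = Add(-33825, Mul(-114, -227)) = Add(-33825, 25878) = -7947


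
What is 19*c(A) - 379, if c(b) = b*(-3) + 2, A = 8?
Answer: -797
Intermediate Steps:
c(b) = 2 - 3*b (c(b) = -3*b + 2 = 2 - 3*b)
19*c(A) - 379 = 19*(2 - 3*8) - 379 = 19*(2 - 24) - 379 = 19*(-22) - 379 = -418 - 379 = -797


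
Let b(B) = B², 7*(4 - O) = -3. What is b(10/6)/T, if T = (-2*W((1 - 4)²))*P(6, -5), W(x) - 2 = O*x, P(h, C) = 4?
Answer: -175/21096 ≈ -0.0082954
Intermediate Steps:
O = 31/7 (O = 4 - ⅐*(-3) = 4 + 3/7 = 31/7 ≈ 4.4286)
W(x) = 2 + 31*x/7
T = -2344/7 (T = -2*(2 + 31*(1 - 4)²/7)*4 = -2*(2 + (31/7)*(-3)²)*4 = -2*(2 + (31/7)*9)*4 = -2*(2 + 279/7)*4 = -2*293/7*4 = -586/7*4 = -2344/7 ≈ -334.86)
b(10/6)/T = (10/6)²/(-2344/7) = (10*(⅙))²*(-7/2344) = (5/3)²*(-7/2344) = (25/9)*(-7/2344) = -175/21096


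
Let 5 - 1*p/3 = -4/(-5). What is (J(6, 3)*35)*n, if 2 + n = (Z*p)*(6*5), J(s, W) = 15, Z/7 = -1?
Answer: -1390200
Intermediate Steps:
Z = -7 (Z = 7*(-1) = -7)
p = 63/5 (p = 15 - (-12)/(-5) = 15 - (-12)*(-1)/5 = 15 - 3*⅘ = 15 - 12/5 = 63/5 ≈ 12.600)
n = -2648 (n = -2 + (-7*63/5)*(6*5) = -2 - 441/5*30 = -2 - 2646 = -2648)
(J(6, 3)*35)*n = (15*35)*(-2648) = 525*(-2648) = -1390200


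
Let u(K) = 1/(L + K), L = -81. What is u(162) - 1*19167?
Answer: -1552526/81 ≈ -19167.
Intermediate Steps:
u(K) = 1/(-81 + K)
u(162) - 1*19167 = 1/(-81 + 162) - 1*19167 = 1/81 - 19167 = -1552526/81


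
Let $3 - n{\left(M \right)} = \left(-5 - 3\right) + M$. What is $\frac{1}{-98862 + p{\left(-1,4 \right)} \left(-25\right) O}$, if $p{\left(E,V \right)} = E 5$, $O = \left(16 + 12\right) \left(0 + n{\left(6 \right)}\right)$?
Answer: $- \frac{1}{81362} \approx -1.2291 \cdot 10^{-5}$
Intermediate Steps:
$n{\left(M \right)} = 11 - M$ ($n{\left(M \right)} = 3 - \left(\left(-5 - 3\right) + M\right) = 3 - \left(-8 + M\right) = 11 - M$)
$O = 140$ ($O = \left(16 + 12\right) \left(0 + \left(11 - 6\right)\right) = 28 \left(0 + \left(11 - 6\right)\right) = 28 \left(0 + 5\right) = 28 \cdot 5 = 140$)
$p{\left(E,V \right)} = 5 E$
$\frac{1}{-98862 + p{\left(-1,4 \right)} \left(-25\right) O} = \frac{1}{-98862 + 5 \left(-1\right) \left(-25\right) 140} = \frac{1}{-98862 + \left(-5\right) \left(-25\right) 140} = \frac{1}{-98862 + 125 \cdot 140} = \frac{1}{-98862 + 17500} = \frac{1}{-81362} = - \frac{1}{81362}$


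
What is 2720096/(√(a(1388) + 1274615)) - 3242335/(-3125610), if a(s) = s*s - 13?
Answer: 648467/625122 + 1360048*√3201146/1600573 ≈ 1521.3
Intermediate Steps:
a(s) = -13 + s² (a(s) = s² - 13 = -13 + s²)
2720096/(√(a(1388) + 1274615)) - 3242335/(-3125610) = 2720096/(√((-13 + 1388²) + 1274615)) - 3242335/(-3125610) = 2720096/(√((-13 + 1926544) + 1274615)) - 3242335*(-1/3125610) = 2720096/(√(1926531 + 1274615)) + 648467/625122 = 2720096/(√3201146) + 648467/625122 = 2720096*(√3201146/3201146) + 648467/625122 = 1360048*√3201146/1600573 + 648467/625122 = 648467/625122 + 1360048*√3201146/1600573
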